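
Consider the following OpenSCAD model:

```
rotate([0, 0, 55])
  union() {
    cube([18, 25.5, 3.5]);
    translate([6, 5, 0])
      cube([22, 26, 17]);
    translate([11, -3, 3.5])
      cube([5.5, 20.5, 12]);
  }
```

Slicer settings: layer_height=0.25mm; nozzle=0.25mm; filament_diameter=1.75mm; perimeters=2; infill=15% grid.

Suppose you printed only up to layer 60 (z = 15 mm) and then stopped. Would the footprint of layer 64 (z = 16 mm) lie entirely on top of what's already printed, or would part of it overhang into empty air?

Compare the two slices. At z = 15: the cube is absent (z outside [0, 3.5]); the 22×26 cube at (6, 5) contributes its full rectangle (area 572.00 mm²); the cube at (11, -3) is present — its section is the full 5.5×20.5 rectangle (area 112.75 mm²); Merging all regions: the regions partially overlap — summed areas 684.75 mm² minus the doubly-counted overlap 68.75 mm² gives 616.00 mm² — area = 616.00 mm²; (whole slice rotated 55° about Z — lengths, areas and connectivity unchanged). At z = 16: the cube is absent (z outside [0, 3.5]); the 22×26 cube at (6, 5) contributes its full rectangle (area 572.00 mm²); the cube at (11, -3) is absent (z outside [3.5, 15.5]); Merging all regions: only the 22×26 cube at (6, 5) is present, so the union is just that shape — area = 572.00 mm²; (rotated 55° about Z; rotation is an isometry so areas/perimeters/island counts are preserved). Checking containment: the cross-section at z = 16 is a subset of the cross-section at z = 15.

entirely on top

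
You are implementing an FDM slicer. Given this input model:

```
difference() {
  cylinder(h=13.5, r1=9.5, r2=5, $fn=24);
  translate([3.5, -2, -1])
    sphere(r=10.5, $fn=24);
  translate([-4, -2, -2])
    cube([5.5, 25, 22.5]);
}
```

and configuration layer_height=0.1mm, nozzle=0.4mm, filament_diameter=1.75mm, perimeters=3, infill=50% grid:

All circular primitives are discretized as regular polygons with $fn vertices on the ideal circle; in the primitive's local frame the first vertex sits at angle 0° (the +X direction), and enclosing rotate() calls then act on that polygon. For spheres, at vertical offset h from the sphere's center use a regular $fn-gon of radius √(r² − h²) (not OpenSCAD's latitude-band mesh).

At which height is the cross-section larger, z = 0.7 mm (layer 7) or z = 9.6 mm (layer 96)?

Layer 7 (z = 0.7): the cone: at t=0.052 of its height the radius interpolates to r₁+(r₂−r₁)t = 9.267, giving a regular 24-gon of that circumradius (area = (24/2)·9.267²·sin(360°/24) = 266.70 mm²); the sphere at (3.5, -2): section is a regular 24-gon, circumradius = √(r²−h²) = √(10.5²−1.7²) = 10.361 (area = (24/2)·10.361²·sin(360°/24) = 333.44 mm²); the 5.5×25 cube at (-4, -2) contributes its full rectangle (area 137.50 mm²); Subtracting the remaining from the first: starting from the cone (266.70 mm²), the r=10.5 sphere at (3.5, -2) partially overlaps it — only the 219.07 mm² overlap (of its 333.44 mm²) is removed, clipping the outline; the 5.5×25 cube at (-4, -2) partially overlaps it — only the 11.09 mm² overlap (of its 137.50 mm²) is removed, clipping the outline — area = 36.54 mm². So its area = 36.54 mm². Layer 96 (z = 9.6): the cone (r1=9.5→r2=5) has section circumradius 6.300 here — a regular 24-gon (area = (24/2)·6.300²·sin(360°/24) = 123.27 mm²); the sphere at (3.5, -2) does not reach this height (|z−center|=10.600 > r=10.5); the 5.5×25 cube at (-4, -2) contributes its full rectangle (area 137.50 mm²); Taking the first minus the rest: starting from the cone (123.27 mm²), the 5.5×25 cube at (-4, -2) partially overlaps it — only the 43.53 mm² overlap (of its 137.50 mm²) is removed, clipping the outline — area = 79.74 mm². So its area = 79.74 mm². Layer 96 is larger (79.74 vs 36.54 mm²).

layer 96 (z = 9.6 mm)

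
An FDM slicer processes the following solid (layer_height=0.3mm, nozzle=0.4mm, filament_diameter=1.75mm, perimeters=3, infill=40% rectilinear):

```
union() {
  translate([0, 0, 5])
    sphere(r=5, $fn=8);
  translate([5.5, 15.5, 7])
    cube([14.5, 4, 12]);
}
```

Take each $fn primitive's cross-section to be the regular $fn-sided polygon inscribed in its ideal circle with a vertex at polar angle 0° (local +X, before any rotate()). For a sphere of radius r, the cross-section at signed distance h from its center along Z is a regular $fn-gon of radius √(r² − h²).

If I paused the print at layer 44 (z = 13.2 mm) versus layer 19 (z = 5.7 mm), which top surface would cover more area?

layer 19 (z = 5.7 mm)

Layer 44 (z = 13.2): the sphere is absent (|z−center|=8.200 > r=5); the cube at (5.5, 15.5) is present — its section is the full 14.5×4 rectangle (area 58.00 mm²); Taking the union: only the 14.5×4 cube at (5.5, 15.5) is present, so the union is just that shape — area = 58.00 mm². So its area = 58.00 mm². Layer 19 (z = 5.7): the r=5 sphere contributes a regular 8-gon of circumradius √(5²−0.7²) = 4.951 (area = (8/2)·4.951²·sin(360°/8) = 69.32 mm²); the cube at (5.5, 15.5) does not reach this height (z outside [7, 19]); Taking the union: only the r=5 sphere is present, so the union is just that shape — area = 69.32 mm². So its area = 69.32 mm². Layer 19 is larger (69.32 vs 58.00 mm²).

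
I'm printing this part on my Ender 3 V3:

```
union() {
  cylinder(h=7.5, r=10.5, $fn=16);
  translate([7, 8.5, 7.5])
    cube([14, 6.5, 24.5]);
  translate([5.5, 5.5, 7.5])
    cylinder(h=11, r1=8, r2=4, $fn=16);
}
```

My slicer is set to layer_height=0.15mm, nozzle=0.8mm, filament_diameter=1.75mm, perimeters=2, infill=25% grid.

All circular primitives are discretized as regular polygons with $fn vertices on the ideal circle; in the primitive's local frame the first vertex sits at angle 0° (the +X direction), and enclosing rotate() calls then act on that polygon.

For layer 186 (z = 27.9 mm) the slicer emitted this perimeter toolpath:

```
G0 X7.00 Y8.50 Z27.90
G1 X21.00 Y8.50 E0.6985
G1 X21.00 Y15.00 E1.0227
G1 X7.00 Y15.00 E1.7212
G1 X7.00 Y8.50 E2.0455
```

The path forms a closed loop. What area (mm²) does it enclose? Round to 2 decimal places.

Apply the shoelace formula to the sequence of (X, Y) vertices; enclosed area = 91.00 mm².

91.00 mm²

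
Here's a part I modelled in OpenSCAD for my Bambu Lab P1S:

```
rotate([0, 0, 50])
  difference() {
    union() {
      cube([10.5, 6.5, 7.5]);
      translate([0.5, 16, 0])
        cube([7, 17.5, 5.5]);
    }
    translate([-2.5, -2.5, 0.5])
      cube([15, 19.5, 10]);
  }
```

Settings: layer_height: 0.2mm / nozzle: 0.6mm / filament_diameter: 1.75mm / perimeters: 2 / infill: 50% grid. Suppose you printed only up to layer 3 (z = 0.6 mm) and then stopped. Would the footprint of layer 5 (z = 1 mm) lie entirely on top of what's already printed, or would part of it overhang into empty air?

entirely on top

Compare the two slices. At z = 0.6: the cube (footprint 10.5×6.5) is included at this height (area 68.25 mm²); the 7×17.5 cube at (0.5, 16) contributes its full rectangle (area 122.50 mm²); Combining (union): the 2 present regions are separate (no shared area or edge), so areas and boundary lengths simply add and each stays a separate island — area = 190.75 mm²; the cube at (-2.5, -2.5) is present — its section is the full 15×19.5 rectangle (area 292.50 mm²); After the difference (first − rest): starting from that combined region (190.75 mm²), the 15×19.5 cube at (-2.5, -2.5) partially overlaps it — only the 75.25 mm² overlap (of its 292.50 mm²) is removed, clipping the outline — area = 115.50 mm²; (rotated 50° about Z; rotation is an isometry so areas/perimeters/island counts are preserved). At z = 1: the cube (footprint 10.5×6.5) is included at this height (area 68.25 mm²); the cube at (0.5, 16) is present — its section is the full 7×17.5 rectangle (area 122.50 mm²); Combining (union): the 2 present regions are separate (no shared area or edge), so areas and boundary lengths simply add and each stays a separate island — area = 190.75 mm²; the cube at (-2.5, -2.5) is present — its section is the full 15×19.5 rectangle (area 292.50 mm²); Taking the first minus the rest: starting from the result so far (190.75 mm²), the 15×19.5 cube at (-2.5, -2.5) partially overlaps it — only the 75.25 mm² overlap (of its 292.50 mm²) is removed, clipping the outline — area = 115.50 mm²; (whole slice rotated 50° about Z — lengths, areas and connectivity unchanged). Checking containment: the cross-section at z = 1 is a subset of the cross-section at z = 0.6.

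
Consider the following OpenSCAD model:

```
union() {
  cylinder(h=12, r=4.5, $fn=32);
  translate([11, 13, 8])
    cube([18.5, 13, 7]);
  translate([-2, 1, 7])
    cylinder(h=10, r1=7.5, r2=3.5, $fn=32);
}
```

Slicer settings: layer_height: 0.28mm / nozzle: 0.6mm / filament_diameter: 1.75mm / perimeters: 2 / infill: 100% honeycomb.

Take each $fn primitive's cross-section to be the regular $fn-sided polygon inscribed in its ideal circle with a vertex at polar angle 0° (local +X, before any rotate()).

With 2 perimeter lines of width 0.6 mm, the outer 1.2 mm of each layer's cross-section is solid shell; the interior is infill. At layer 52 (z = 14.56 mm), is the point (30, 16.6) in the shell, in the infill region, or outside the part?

At z = 14.56 mm: the cylinder is absent (z outside [0, 12]); the cube at (11, 13) is present — its section is the full 18.5×13 rectangle; the cone at (-2, 1): at t=0.756 of its height the radius interpolates to r₁+(r₂−r₁)t = 4.476, giving a regular 32-gon of that circumradius; Taking the union: the 2 present regions are separate (no shared area or edge), so areas and boundary lengths simply add and each stays a separate island — 2 connected regions. Overall, the cross-section has 2 separate islands. The nearest boundary edge runs (29.50, 26.00)→(29.50, 13.00); distance from the point to it = 0.50 mm. The point is not inside any of the regions above, so it lies outside the cross-section (0.50 mm from the nearest boundary).

outside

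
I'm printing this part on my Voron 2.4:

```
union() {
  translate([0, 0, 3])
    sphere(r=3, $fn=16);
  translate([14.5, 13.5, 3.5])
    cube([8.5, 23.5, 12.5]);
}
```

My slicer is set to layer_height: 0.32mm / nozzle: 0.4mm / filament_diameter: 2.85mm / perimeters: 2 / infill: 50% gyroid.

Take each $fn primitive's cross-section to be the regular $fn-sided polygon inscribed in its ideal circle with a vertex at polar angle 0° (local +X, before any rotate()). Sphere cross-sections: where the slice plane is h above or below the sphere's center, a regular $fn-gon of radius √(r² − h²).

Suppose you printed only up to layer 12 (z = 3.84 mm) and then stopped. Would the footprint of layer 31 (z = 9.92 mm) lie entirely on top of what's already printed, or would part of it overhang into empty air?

Compare the two slices. At z = 3.84: the r=3 sphere contributes a regular 16-gon of circumradius √(3²−0.84²) = 2.880 (area = (16/2)·2.880²·sin(360°/16) = 25.39 mm²); the cube at (14.5, 13.5) (footprint 8.5×23.5) is included at this height (area 199.75 mm²); Merging all regions: the 2 present regions are separate (no shared area or edge), so areas and boundary lengths simply add and each stays a separate island — area = 225.14 mm². At z = 9.92: the sphere does not reach this height (|z−center|=6.920 > r=3); the cube at (14.5, 13.5) is present — its section is the full 8.5×23.5 rectangle (area 199.75 mm²); Combining (union): only the 8.5×23.5 cube at (14.5, 13.5) is present, so the union is just that shape — area = 199.75 mm². Checking containment: the cross-section at z = 9.92 is a subset of the cross-section at z = 3.84.

entirely on top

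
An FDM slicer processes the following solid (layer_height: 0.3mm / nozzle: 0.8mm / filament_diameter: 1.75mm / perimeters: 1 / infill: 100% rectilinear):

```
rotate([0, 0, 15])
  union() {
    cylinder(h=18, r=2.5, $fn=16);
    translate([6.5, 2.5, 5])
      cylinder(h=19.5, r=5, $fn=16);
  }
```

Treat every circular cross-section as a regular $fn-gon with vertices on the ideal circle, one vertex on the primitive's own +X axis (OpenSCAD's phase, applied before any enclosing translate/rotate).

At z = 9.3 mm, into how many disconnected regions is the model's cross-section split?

At z = 9.3 mm: the r=2.5 cylinder contributes a regular 16-gon of circumradius 2.5; the r=5 cylinder at (6.5, 2.5) gives a regular 16-gon of circumradius 5 (constant along its height); Taking the union: the regions partially overlap (shared area 0.69 mm²), so overlapping operands fuse into one piece — 1 connected region; (whole slice rotated 15° about Z — lengths, areas and connectivity unchanged). The result has 1 disconnected region.

1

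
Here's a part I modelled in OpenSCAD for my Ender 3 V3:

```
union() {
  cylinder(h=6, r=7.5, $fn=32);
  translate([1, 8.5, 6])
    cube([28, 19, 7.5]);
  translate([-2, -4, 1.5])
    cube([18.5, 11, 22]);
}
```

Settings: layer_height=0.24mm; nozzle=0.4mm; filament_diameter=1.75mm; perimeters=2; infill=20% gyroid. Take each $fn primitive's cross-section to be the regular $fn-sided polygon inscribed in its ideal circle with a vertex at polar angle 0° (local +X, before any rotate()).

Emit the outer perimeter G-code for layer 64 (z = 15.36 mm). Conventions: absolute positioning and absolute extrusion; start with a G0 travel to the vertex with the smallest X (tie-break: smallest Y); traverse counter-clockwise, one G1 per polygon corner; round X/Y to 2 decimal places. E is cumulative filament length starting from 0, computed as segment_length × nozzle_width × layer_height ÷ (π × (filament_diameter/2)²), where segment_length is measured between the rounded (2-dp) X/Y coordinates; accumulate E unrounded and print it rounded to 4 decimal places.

G0 X-2.00 Y-4.00 Z15.36
G1 X16.50 Y-4.00 E0.7384
G1 X16.50 Y7.00 E1.1774
G1 X-2.00 Y7.00 E1.9158
G1 X-2.00 Y-4.00 E2.3548

At z = 15.36 mm: the cylinder is absent (z outside [0, 6]); the cube at (1, 8.5) is not intersected at this z (z outside [6, 13.5]); the cube at (-2, -4) is present — its section is the full 18.5×11 rectangle; Combining (union): only the 18.5×11 cube at (-2, -4) is present, so the union is just that shape — 1 connected region. The outline is a single polygon with 4 vertices. Extrusion per mm of travel: 0.4 × 0.24 / (π × 0.875²) = 0.039912. Accumulating E over each segment gives final E = 2.3548.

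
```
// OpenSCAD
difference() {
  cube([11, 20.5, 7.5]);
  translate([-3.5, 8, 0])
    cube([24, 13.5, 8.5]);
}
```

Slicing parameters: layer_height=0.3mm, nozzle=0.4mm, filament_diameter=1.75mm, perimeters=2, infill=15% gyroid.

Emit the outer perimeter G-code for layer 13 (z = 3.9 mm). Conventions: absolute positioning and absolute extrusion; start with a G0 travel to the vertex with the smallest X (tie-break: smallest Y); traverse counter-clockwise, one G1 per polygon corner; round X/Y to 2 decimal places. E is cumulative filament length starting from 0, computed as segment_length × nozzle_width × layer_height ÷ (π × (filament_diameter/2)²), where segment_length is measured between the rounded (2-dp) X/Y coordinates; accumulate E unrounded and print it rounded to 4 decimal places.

At z = 3.9 mm: the cube is present — its section is the full 11×20.5 rectangle; the cube at (-3.5, 8) (footprint 24×13.5) is included at this height; Taking the first minus the rest: starting from the 11×20.5 cube, the 24×13.5 cube at (-3.5, 8) partially overlaps it — only the 137.50 mm² overlap (of its 324.00 mm²) is removed, clipping the outline — 1 connected region. The outline is a single polygon with 4 vertices. Extrusion per mm of travel: 0.4 × 0.3 / (π × 0.875²) = 0.049890. Accumulating E over each segment gives final E = 1.8958.

G0 X0.00 Y0.00 Z3.90
G1 X11.00 Y0.00 E0.5488
G1 X11.00 Y8.00 E0.9479
G1 X0.00 Y8.00 E1.4967
G1 X0.00 Y0.00 E1.8958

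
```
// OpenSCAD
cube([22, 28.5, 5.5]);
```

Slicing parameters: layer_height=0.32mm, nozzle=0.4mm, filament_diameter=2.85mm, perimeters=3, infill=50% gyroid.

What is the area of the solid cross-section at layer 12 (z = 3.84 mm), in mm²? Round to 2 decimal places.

627.00 mm²

At z = 3.84 mm: the 22×28.5 cube contributes its full rectangle (area 627.00 mm²). Overall, the cross-section is a single solid region. Net area = 627.00 mm².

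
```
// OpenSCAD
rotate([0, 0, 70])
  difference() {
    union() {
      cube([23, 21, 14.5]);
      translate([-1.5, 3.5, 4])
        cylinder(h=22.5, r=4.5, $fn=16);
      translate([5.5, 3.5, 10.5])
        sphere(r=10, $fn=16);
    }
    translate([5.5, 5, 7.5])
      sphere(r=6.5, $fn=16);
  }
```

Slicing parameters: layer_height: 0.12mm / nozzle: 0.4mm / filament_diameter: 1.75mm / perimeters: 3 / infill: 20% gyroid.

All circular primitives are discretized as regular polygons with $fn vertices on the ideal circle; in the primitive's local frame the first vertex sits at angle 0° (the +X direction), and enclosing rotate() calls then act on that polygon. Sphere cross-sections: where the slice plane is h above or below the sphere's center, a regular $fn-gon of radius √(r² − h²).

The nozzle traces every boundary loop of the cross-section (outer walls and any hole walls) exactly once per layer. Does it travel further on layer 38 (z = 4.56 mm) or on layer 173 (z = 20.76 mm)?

layer 38 (z = 4.56 mm)

Layer 38 (z = 4.56): the 23×21 cube contributes its full rectangle (perimeter 88.00 mm); the r=4.5 cylinder at (-1.5, 3.5) contributes a regular 16-gon of circumradius 4.5 (perimeter = 2·16·4.500·sin(180°/16) = 28.09 mm); the sphere at (5.5, 3.5): section is a regular 16-gon, circumradius = √(r²−h²) = √(10²−5.94²) = 8.045 (perimeter = 2·16·8.045·sin(180°/16) = 50.22 mm); Taking the union: the regions partially overlap (shared area 171.01 mm²), so the edge portions inside another operand are dropped and the merged outline is re-measured after clipping — boundary = 99.50 mm; the r=6.5 sphere at (5.5, 5) slices to a regular 16-gon of circumradius 5.797 (√(r²−h²) with h=2.94 from center) (perimeter = 2·16·5.797·sin(180°/16) = 36.19 mm); After the difference (first − rest): starting from that combined region, the r=6.5 sphere at (5.5, 5) lies wholly inside it (removes its full 102.88 mm² and its 36.19 mm outline becomes a hole wall) — boundary (outer + 1 inner loop) = 135.69 mm; (rotated 70° about Z; rotation is an isometry so areas/perimeters/island counts are preserved). So its perimeter = 135.69 mm. Layer 173 (z = 20.76): the cube does not reach this height (z outside [0, 14.5]); the r=4.5 cylinder at (-1.5, 3.5) gives a regular 16-gon of circumradius 4.5 (constant along its height) (perimeter = 2·16·4.500·sin(180°/16) = 28.09 mm); the sphere at (5.5, 3.5) is not intersected at this z (|z−center|=10.260 > r=10); Merging all regions: only the r=4.5 cylinder at (-1.5, 3.5) is present, so the union is just that shape — boundary = 28.09 mm; the sphere at (5.5, 5) does not reach this height (|z−center|=13.260 > r=6.5); Taking the first minus the rest: none of the subtracted shapes is present at this height, so the result so far is unchanged — boundary = 28.09 mm; (rotated 70° about Z; rotation is an isometry so areas/perimeters/island counts are preserved). So its perimeter = 28.09 mm. Layer 38 is larger (135.69 vs 28.09 mm).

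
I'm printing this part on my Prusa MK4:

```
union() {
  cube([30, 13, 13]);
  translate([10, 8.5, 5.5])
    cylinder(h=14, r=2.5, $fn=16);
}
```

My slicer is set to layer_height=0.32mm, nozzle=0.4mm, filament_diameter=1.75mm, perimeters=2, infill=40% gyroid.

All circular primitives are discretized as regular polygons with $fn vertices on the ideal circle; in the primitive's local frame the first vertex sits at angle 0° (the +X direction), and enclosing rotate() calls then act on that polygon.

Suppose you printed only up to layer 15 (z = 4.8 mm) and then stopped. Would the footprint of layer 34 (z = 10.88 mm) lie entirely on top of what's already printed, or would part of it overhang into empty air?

entirely on top

Compare the two slices. At z = 4.8: the cube (footprint 30×13) is included at this height (area 390.00 mm²); the cylinder at (10, 8.5) is absent (z outside [5.5, 19.5]); Combining (union): only the 30×13 cube is present, so the union is just that shape — area = 390.00 mm². At z = 10.88: the cube is present — its section is the full 30×13 rectangle (area 390.00 mm²); the r=2.5 cylinder at (10, 8.5) contributes a regular 16-gon of circumradius 2.5 (area = (16/2)·2.500²·sin(360°/16) = 19.13 mm²); Combining (union): the r=2.5 cylinder at (10, 8.5) lies entirely inside the 30×13 cube, so the union is just the 30×13 cube — area = 390.00 mm². Checking containment: the cross-section at z = 10.88 is a subset of the cross-section at z = 4.8.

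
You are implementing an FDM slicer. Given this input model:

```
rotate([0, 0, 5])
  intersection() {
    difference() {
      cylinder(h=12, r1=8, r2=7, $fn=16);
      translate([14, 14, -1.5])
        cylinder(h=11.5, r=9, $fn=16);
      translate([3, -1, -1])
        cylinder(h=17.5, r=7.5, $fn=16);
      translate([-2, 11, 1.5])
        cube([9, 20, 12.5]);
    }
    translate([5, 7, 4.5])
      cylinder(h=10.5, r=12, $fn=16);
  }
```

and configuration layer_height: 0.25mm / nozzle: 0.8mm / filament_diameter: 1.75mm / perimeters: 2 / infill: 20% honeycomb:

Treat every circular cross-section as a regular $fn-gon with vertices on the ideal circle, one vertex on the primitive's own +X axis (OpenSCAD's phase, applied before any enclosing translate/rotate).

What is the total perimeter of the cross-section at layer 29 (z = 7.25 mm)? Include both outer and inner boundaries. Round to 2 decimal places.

At z = 7.25 mm: the cone (r1=8→r2=7) has section circumradius 7.396 here — a regular 16-gon (perimeter = 2·16·7.396·sin(180°/16) = 46.17 mm); the cylinder at (14, 14): section is a regular 16-gon, circumradius r=9 (perimeter = 2·16·9.000·sin(180°/16) = 56.19 mm); the r=7.5 cylinder at (3, -1) gives a regular 16-gon of circumradius 7.5 (constant along its height) (perimeter = 2·16·7.500·sin(180°/16) = 46.82 mm); the cube at (-2, 11) (footprint 9×20) is included at this height (perimeter 58.00 mm); Subtracting the remaining from the first: starting from the cone, the r=9 cylinder at (14, 14) misses the remaining region (no effect); the r=7.5 cylinder at (3, -1) partially overlaps it — only the 123.68 mm² overlap (of its 172.21 mm²) is removed, clipping the outline; the 9×20 cube at (-2, 11) misses the remaining region (no effect) — boundary = 45.43 mm; the r=12 cylinder at (5, 7) gives a regular 16-gon of circumradius 12 (constant along its height) (perimeter = 2·16·12.000·sin(180°/16) = 74.91 mm); Keeping only the common overlap: the r=12 cylinder at (5, 7) partially overlaps that combined region; clipping to the common part keeps 22.49 mm² — boundary = 27.11 mm; (whole slice rotated 5° about Z — lengths, areas and connectivity unchanged). Overall, the cross-section is a single solid region. Total boundary length (outer) = 27.11 mm.

27.11 mm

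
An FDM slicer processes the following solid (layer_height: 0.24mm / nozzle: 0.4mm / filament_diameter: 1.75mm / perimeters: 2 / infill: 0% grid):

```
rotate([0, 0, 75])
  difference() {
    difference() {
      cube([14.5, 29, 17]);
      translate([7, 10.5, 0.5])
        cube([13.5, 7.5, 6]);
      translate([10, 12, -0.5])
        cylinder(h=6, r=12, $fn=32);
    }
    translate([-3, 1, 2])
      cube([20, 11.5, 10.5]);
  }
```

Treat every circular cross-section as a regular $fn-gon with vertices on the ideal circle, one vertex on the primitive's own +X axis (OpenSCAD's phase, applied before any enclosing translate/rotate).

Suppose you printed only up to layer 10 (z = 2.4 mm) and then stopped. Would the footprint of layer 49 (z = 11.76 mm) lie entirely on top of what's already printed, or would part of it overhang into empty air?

part overhangs

Compare the two slices. At z = 2.4: the 14.5×29 cube contributes its full rectangle (area 420.50 mm²); the 13.5×7.5 cube at (7, 10.5) contributes its full rectangle (area 101.25 mm²); the r=12 cylinder at (10, 12) contributes a regular 32-gon of circumradius 12 (area = (32/2)·12.000²·sin(360°/32) = 449.49 mm²); Subtracting the remaining from the first: starting from the 14.5×29 cube (420.50 mm²), the 13.5×7.5 cube at (7, 10.5) partially overlaps it — only the 56.25 mm² overlap (of its 101.25 mm²) is removed, clipping the outline; the r=12 cylinder at (10, 12) partially overlaps it — only the 256.08 mm² overlap (of its 449.49 mm²) is removed, clipping the outline — area = 108.17 mm²; the cube at (-3, 1) (footprint 20×11.5) is included at this height (area 230.00 mm²); Taking the first minus the rest: starting from that combined region (108.17 mm²), the 20×11.5 cube at (-3, 1) partially overlaps it — only the 9.40 mm² overlap (of its 230.00 mm²) is removed, clipping the outline — area = 98.77 mm²; (rotated 75° about Z; rotation is an isometry so areas/perimeters/island counts are preserved). At z = 11.76: the cube (footprint 14.5×29) is included at this height (area 420.50 mm²); the cube at (7, 10.5) is absent (z outside [0.5, 6.5]); the cylinder at (10, 12) does not reach this height (z outside [-0.5, 5.5]); Subtracting the remaining from the first: none of the subtracted shapes is present at this height, so the 14.5×29 cube is unchanged — area = 420.50 mm²; the 20×11.5 cube at (-3, 1) contributes its full rectangle (area 230.00 mm²); Subtracting the remaining from the first: starting from the result so far (420.50 mm²), the 20×11.5 cube at (-3, 1) partially overlaps it — only the 166.75 mm² overlap (of its 230.00 mm²) is removed, clipping the outline — area = 253.75 mm²; (rotated 75° about Z; rotation is an isometry so areas/perimeters/island counts are preserved). Checking containment: at z = 11.76 the cross-section extends beyond the z = 2.4 cross-section by about 154.98 mm².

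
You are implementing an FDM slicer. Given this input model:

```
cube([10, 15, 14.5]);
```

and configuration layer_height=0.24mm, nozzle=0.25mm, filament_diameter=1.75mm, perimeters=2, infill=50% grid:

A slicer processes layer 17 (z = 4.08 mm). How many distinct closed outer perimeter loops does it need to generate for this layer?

1

At z = 4.08 mm: the cube (footprint 10×15) is included at this height. The result has 1 disconnected region.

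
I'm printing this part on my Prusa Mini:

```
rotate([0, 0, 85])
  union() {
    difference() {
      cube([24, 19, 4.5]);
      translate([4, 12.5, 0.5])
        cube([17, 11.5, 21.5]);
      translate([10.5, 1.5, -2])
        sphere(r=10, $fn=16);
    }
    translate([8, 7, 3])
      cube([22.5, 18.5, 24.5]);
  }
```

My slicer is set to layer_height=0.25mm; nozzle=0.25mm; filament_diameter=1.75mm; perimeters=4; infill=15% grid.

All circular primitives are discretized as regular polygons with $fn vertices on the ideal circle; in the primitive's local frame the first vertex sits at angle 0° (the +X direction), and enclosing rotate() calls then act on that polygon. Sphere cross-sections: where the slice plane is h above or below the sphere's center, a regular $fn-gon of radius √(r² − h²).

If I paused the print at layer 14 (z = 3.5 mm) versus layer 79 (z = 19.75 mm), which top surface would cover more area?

Layer 14 (z = 3.5): the cube (footprint 24×19) is included at this height (area 456.00 mm²); the cube at (4, 12.5) (footprint 17×11.5) is included at this height (area 195.50 mm²); the sphere at (10.5, 1.5): section is a regular 16-gon, circumradius = √(r²−h²) = √(10²−5.5²) = 8.352 (area = (16/2)·8.352²·sin(360°/16) = 213.54 mm²); After the difference (first − rest): starting from the 24×19 cube (456.00 mm²), the 17×11.5 cube at (4, 12.5) partially overlaps it — only the 110.50 mm² overlap (of its 195.50 mm²) is removed, clipping the outline; the r=10 sphere at (10.5, 1.5) partially overlaps it — only the 131.38 mm² overlap (of its 213.54 mm²) is removed, clipping the outline — area = 214.12 mm²; the cube at (8, 7) is present — its section is the full 22.5×18.5 rectangle (area 416.25 mm²); Merging all regions: the regions partially overlap — summed areas 630.37 mm² minus the doubly-counted overlap 89.29 mm² gives 541.09 mm² — area = 541.09 mm²; (rotated 85° about Z; rotation is an isometry so areas/perimeters/island counts are preserved). So its area = 541.09 mm². Layer 79 (z = 19.75): the cube does not reach this height (z outside [0, 4.5]); the cube at (4, 12.5) (footprint 17×11.5) is included at this height (area 195.50 mm²); the sphere at (10.5, 1.5) is not intersected at this z (|z−center|=21.750 > r=10); Subtracting the remaining from the first: the first operand is absent here, so nothing remains; the 22.5×18.5 cube at (8, 7) contributes its full rectangle (area 416.25 mm²); Taking the union: only the 22.5×18.5 cube at (8, 7) is present, so the union is just that shape — area = 416.25 mm²; (rotated 85° about Z; rotation is an isometry so areas/perimeters/island counts are preserved). So its area = 416.25 mm². Layer 14 is larger (541.09 vs 416.25 mm²).

layer 14 (z = 3.5 mm)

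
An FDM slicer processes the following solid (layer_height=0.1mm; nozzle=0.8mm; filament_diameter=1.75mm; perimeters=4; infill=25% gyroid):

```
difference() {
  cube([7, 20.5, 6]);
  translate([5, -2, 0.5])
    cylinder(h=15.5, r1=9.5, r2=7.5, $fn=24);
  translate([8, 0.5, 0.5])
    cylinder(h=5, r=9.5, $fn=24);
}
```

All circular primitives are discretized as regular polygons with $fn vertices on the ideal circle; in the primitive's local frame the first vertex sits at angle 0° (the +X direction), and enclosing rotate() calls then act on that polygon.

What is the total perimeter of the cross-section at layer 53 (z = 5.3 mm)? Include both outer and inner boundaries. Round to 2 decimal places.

41.12 mm

At z = 5.3 mm: the 7×20.5 cube contributes its full rectangle (perimeter 55.00 mm); the cone at (5, -2) contributes a regular 24-gon of circumradius 8.881 (interpolated between r1=9.5 and r2=7.5 at t=0.310) (perimeter = 2·24·8.881·sin(180°/24) = 55.64 mm); the cylinder at (8, 0.5): section is a regular 24-gon, circumradius r=9.5 (perimeter = 2·24·9.500·sin(180°/24) = 59.52 mm); Subtracting the remaining from the first: starting from the 7×20.5 cube, the cone at (5, -2) partially overlaps it — only the 45.17 mm² overlap (of its 244.94 mm²) is removed, clipping the outline; the r=9.5 cylinder at (8, 0.5) partially overlaps it — only the 14.04 mm² overlap (of its 280.30 mm²) is removed, clipping the outline — boundary = 41.12 mm. Overall, the cross-section is a single solid region. Total boundary length (outer) = 41.12 mm.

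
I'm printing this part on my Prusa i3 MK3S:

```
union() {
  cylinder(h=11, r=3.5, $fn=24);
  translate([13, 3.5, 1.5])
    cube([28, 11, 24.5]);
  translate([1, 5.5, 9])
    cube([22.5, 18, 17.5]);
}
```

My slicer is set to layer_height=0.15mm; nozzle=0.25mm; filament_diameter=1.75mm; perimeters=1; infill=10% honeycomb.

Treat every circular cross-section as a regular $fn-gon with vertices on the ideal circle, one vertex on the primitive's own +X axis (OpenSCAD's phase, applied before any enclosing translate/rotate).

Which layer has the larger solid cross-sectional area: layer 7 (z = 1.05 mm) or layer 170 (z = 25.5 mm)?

Layer 7 (z = 1.05): the r=3.5 cylinder gives a regular 24-gon of circumradius 3.5 (constant along its height) (area = (24/2)·3.500²·sin(360°/24) = 38.05 mm²); the cube at (13, 3.5) is absent (z outside [1.5, 26]); the cube at (1, 5.5) does not reach this height (z outside [9, 26.5]); Combining (union): only the r=3.5 cylinder is present, so the union is just that shape — area = 38.05 mm². So its area = 38.05 mm². Layer 170 (z = 25.5): the cylinder is not intersected at this z (z outside [0, 11]); the cube at (13, 3.5) is present — its section is the full 28×11 rectangle (area 308.00 mm²); the cube at (1, 5.5) is present — its section is the full 22.5×18 rectangle (area 405.00 mm²); Combining (union): the regions partially overlap — summed areas 713.00 mm² minus the doubly-counted overlap 94.50 mm² gives 618.50 mm² — area = 618.50 mm². So its area = 618.50 mm². Layer 170 is larger (618.50 vs 38.05 mm²).

layer 170 (z = 25.5 mm)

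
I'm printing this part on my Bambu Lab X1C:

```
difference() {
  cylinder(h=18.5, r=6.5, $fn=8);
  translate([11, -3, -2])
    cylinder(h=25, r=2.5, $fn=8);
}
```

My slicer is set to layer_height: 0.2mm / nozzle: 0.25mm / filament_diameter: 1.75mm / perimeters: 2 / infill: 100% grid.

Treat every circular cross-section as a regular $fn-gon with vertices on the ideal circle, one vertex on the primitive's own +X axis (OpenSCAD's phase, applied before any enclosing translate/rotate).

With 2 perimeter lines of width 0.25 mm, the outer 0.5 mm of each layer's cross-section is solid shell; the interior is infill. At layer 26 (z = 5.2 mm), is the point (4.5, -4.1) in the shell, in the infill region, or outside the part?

shell

At z = 5.2 mm: the r=6.5 cylinder contributes a regular 8-gon of circumradius 6.5; the cylinder at (11, -3): section is a regular 8-gon, circumradius r=2.5; Subtracting the remaining from the first: starting from the r=6.5 cylinder, the r=2.5 cylinder at (11, -3) misses the remaining region (no effect) — 1 connected region. Overall, the cross-section is a single solid region. The nearest boundary edge runs (6.50, 0.00)→(4.60, -4.60); distance from the point to it = 0.28 mm. The point is inside the cross-section, 0.28 mm from the nearest boundary — within the 0.5 mm shell band (2 × 0.25).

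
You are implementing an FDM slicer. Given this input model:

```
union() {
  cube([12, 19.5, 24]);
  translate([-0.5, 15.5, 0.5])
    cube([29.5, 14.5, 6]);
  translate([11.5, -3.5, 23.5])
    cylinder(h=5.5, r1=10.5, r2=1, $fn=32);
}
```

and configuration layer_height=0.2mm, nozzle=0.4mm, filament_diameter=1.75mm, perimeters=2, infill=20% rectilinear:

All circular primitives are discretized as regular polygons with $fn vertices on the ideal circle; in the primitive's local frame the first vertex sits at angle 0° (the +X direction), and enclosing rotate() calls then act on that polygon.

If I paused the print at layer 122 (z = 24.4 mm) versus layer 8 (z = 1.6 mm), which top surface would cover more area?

layer 8 (z = 1.6 mm)

Layer 122 (z = 24.4): the cube is absent (z outside [0, 24]); the cube at (-0.5, 15.5) is absent (z outside [0.5, 6.5]); the cone at (11.5, -3.5) (r1=10.5→r2=1) has section circumradius 8.945 here — a regular 32-gon (area = (32/2)·8.945²·sin(360°/32) = 249.78 mm²); Combining (union): only the cone at (11.5, -3.5) is present, so the union is just that shape — area = 249.78 mm². So its area = 249.78 mm². Layer 8 (z = 1.6): the cube (footprint 12×19.5) is included at this height (area 234.00 mm²); the cube at (-0.5, 15.5) (footprint 29.5×14.5) is included at this height (area 427.75 mm²); the cone at (11.5, -3.5) is not intersected at this z (z outside [23.5, 29]); Combining (union): the regions partially overlap — summed areas 661.75 mm² minus the doubly-counted overlap 48.00 mm² gives 613.75 mm² — area = 613.75 mm². So its area = 613.75 mm². Layer 8 is larger (613.75 vs 249.78 mm²).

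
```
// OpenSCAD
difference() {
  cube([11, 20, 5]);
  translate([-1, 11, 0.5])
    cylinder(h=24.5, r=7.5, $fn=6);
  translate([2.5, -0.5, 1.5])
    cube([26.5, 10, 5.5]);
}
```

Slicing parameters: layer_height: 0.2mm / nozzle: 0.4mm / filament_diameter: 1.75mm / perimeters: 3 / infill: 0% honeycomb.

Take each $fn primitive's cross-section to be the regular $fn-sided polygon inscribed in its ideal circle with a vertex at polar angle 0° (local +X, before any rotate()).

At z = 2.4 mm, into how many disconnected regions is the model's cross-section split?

2

At z = 2.4 mm: the cube (footprint 11×20) is included at this height; the cylinder at (-1, 11): section is a regular 6-gon, circumradius r=7.5; the cube at (2.5, -0.5) (footprint 26.5×10) is included at this height; Subtracting the remaining from the first: starting from the 11×20 cube, the r=7.5 cylinder at (-1, 11) partially overlaps it — only the 60.08 mm² overlap (of its 146.14 mm²) is removed, clipping the outline; the 26.5×10 cube at (2.5, -0.5) partially overlaps it — only the 72.30 mm² overlap (of its 265.00 mm²) is removed, clipping the outline — 2 connected regions. The result has 2 disconnected regions.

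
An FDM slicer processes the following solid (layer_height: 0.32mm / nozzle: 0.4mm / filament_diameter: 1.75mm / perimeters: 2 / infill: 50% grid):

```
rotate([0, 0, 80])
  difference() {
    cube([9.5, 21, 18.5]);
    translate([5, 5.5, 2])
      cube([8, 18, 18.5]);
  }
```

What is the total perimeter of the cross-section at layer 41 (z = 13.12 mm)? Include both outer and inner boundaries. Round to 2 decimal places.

61.00 mm

At z = 13.12 mm: the cube (footprint 9.5×21) is included at this height (perimeter 61.00 mm); the cube at (5, 5.5) is present — its section is the full 8×18 rectangle (perimeter 52.00 mm); Subtracting the remaining from the first: starting from the 9.5×21 cube, the 8×18 cube at (5, 5.5) partially overlaps it — only the 69.75 mm² overlap (of its 144.00 mm²) is removed, clipping the outline — boundary = 61.00 mm; (whole slice rotated 80° about Z — lengths, areas and connectivity unchanged). Overall, the cross-section is a single solid region. Total boundary length (outer) = 61.00 mm.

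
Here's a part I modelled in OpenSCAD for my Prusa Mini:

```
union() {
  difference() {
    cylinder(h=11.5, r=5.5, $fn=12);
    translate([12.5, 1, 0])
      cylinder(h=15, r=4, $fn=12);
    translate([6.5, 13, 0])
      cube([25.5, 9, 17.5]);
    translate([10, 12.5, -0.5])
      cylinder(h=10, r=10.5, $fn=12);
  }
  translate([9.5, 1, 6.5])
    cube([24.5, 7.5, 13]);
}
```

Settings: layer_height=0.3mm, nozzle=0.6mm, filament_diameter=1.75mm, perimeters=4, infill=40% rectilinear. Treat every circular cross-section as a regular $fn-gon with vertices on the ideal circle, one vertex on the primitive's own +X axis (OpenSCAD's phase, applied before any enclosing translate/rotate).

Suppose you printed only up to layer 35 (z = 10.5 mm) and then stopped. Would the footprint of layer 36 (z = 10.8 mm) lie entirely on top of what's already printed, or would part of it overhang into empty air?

Compare the two slices. At z = 10.5: the cylinder: section is a regular 12-gon, circumradius r=5.5 (area = (12/2)·5.500²·sin(360°/12) = 90.75 mm²); the cylinder at (12.5, 1): section is a regular 12-gon, circumradius r=4 (area = (12/2)·4.000²·sin(360°/12) = 48.00 mm²); the cube at (6.5, 13) (footprint 25.5×9) is included at this height (area 229.50 mm²); the cylinder at (10, 12.5) is absent (z outside [-0.5, 9.5]); Taking the first minus the rest: starting from the r=5.5 cylinder (90.75 mm²), the r=4 cylinder at (12.5, 1) misses the remaining region (no effect); the 25.5×9 cube at (6.5, 13) misses the remaining region (no effect) — area = 90.75 mm²; the 24.5×7.5 cube at (9.5, 1) contributes its full rectangle (area 183.75 mm²); Taking the union: the 2 present regions are separate (no shared area or edge), so areas and boundary lengths simply add and each stays a separate island — area = 274.50 mm². At z = 10.8: the cylinder: section is a regular 12-gon, circumradius r=5.5 (area = (12/2)·5.500²·sin(360°/12) = 90.75 mm²); the r=4 cylinder at (12.5, 1) gives a regular 12-gon of circumradius 4 (constant along its height) (area = (12/2)·4.000²·sin(360°/12) = 48.00 mm²); the 25.5×9 cube at (6.5, 13) contributes its full rectangle (area 229.50 mm²); the cylinder at (10, 12.5) does not reach this height (z outside [-0.5, 9.5]); Subtracting the remaining from the first: starting from the r=5.5 cylinder (90.75 mm²), the r=4 cylinder at (12.5, 1) misses the remaining region (no effect); the 25.5×9 cube at (6.5, 13) misses the remaining region (no effect) — area = 90.75 mm²; the cube at (9.5, 1) (footprint 24.5×7.5) is included at this height (area 183.75 mm²); Merging all regions: the 2 present regions are separate (no shared area or edge), so areas and boundary lengths simply add and each stays a separate island — area = 274.50 mm². Checking containment: the cross-section at z = 10.8 is a subset of the cross-section at z = 10.5.

entirely on top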